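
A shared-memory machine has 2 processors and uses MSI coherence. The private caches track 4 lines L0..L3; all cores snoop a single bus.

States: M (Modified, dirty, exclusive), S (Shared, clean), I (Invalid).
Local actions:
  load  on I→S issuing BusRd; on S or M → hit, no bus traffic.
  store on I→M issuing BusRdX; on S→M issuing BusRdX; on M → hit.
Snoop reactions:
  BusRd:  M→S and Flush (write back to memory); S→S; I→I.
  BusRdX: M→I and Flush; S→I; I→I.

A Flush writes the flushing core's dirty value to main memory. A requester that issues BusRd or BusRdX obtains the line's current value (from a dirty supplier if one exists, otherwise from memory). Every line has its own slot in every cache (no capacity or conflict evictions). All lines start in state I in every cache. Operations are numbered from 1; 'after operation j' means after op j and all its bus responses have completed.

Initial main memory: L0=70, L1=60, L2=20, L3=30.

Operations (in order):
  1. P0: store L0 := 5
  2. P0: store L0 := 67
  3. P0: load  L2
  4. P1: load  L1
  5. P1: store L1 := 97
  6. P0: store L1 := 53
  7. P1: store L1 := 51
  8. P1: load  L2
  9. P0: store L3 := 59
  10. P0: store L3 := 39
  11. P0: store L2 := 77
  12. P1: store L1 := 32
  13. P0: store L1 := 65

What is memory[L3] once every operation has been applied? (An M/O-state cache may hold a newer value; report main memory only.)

1. P0: store L0 := 5  bus=[BusRdX]  L0: P0=M P1=I  mem[L0]=70
2. P0: store L0 := 67  bus=[-]  L0: P0=M P1=I  mem[L0]=70
3. P0: load  L2  bus=[BusRd]  L2: P0=S P1=I  mem[L2]=20
4. P1: load  L1  bus=[BusRd]  L1: P0=I P1=S  mem[L1]=60
5. P1: store L1 := 97  bus=[BusRdX]  L1: P0=I P1=M  mem[L1]=60
6. P0: store L1 := 53  bus=[BusRdX,Flush]  L1: P0=M P1=I  mem[L1]=97
7. P1: store L1 := 51  bus=[BusRdX,Flush]  L1: P0=I P1=M  mem[L1]=53
8. P1: load  L2  bus=[BusRd]  L2: P0=S P1=S  mem[L2]=20
9. P0: store L3 := 59  bus=[BusRdX]  L3: P0=M P1=I  mem[L3]=30
10. P0: store L3 := 39  bus=[-]  L3: P0=M P1=I  mem[L3]=30
11. P0: store L2 := 77  bus=[BusRdX]  L2: P0=M P1=I  mem[L2]=20
12. P1: store L1 := 32  bus=[-]  L1: P0=I P1=M  mem[L1]=53
13. P0: store L1 := 65  bus=[BusRdX,Flush]  L1: P0=M P1=I  mem[L1]=32

memory[L3] = 30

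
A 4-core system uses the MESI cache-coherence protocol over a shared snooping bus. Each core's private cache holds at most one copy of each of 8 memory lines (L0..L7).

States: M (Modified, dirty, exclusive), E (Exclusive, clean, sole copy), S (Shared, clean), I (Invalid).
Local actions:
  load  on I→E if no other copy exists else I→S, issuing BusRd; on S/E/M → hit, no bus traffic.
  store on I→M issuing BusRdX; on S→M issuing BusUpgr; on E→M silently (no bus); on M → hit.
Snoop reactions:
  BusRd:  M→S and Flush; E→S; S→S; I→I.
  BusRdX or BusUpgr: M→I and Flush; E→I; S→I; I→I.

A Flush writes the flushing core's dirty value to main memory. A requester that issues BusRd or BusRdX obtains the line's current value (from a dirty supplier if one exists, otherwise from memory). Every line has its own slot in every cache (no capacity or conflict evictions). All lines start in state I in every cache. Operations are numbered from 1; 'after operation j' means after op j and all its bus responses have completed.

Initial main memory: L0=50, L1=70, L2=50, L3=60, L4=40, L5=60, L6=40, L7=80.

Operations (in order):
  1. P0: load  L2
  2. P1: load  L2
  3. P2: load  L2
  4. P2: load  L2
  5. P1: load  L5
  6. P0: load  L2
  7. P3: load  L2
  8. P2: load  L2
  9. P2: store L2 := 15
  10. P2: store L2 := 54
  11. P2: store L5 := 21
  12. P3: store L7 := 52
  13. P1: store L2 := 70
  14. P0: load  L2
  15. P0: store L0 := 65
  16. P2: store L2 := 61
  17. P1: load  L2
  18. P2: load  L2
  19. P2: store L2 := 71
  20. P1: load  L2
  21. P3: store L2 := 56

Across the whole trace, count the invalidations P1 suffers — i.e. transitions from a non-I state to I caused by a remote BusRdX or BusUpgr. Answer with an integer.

  op1 P0: load  L2 → E/I/I/I on L2; bus BusRd; mem=50
  op2 P1: load  L2 → S/S/I/I on L2; bus BusRd; mem=50
  op3 P2: load  L2 → S/S/S/I on L2; bus BusRd; mem=50
  op4 P2: load  L2 → S/S/S/I on L2; bus (none); mem=50
  op5 P1: load  L5 → I/E/I/I on L5; bus BusRd; mem=60
  op6 P0: load  L2 → S/S/S/I on L2; bus (none); mem=50
  op7 P3: load  L2 → S/S/S/S on L2; bus BusRd; mem=50
  op8 P2: load  L2 → S/S/S/S on L2; bus (none); mem=50
  op9 P2: store L2 := 15 → I/I/M/I on L2; bus BusUpgr; mem=50
  op10 P2: store L2 := 54 → I/I/M/I on L2; bus (none); mem=50
  op11 P2: store L5 := 21 → I/I/M/I on L5; bus BusRdX; mem=60
  op12 P3: store L7 := 52 → I/I/I/M on L7; bus BusRdX; mem=80
  op13 P1: store L2 := 70 → I/M/I/I on L2; bus BusRdX Flush; mem=54
  op14 P0: load  L2 → S/S/I/I on L2; bus BusRd Flush; mem=70
  op15 P0: store L0 := 65 → M/I/I/I on L0; bus BusRdX; mem=50
  op16 P2: store L2 := 61 → I/I/M/I on L2; bus BusRdX; mem=70
  op17 P1: load  L2 → I/S/S/I on L2; bus BusRd Flush; mem=61
  op18 P2: load  L2 → I/S/S/I on L2; bus (none); mem=61
  op19 P2: store L2 := 71 → I/I/M/I on L2; bus BusUpgr; mem=61
  op20 P1: load  L2 → I/S/S/I on L2; bus BusRd Flush; mem=71
  op21 P3: store L2 := 56 → I/I/I/M on L2; bus BusRdX; mem=71

invalidations = 5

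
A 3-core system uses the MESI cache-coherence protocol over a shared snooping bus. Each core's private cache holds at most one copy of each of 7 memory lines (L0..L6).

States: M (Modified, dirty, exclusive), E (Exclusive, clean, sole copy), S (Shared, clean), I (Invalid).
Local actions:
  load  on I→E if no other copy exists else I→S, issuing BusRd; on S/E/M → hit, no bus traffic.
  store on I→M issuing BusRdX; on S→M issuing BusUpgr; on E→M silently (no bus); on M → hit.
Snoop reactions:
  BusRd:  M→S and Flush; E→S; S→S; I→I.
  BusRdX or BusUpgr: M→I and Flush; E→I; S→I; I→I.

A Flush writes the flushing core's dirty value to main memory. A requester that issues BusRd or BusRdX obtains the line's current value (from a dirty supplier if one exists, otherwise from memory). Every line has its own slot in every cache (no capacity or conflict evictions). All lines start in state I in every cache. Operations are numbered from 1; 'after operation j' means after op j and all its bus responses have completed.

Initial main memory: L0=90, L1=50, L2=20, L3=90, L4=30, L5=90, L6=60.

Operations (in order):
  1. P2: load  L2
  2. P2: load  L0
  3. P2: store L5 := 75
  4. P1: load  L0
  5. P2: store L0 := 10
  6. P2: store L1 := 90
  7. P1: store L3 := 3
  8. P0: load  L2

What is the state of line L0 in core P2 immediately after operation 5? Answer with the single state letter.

state = M

1. P2: load  L2  bus=[BusRd]  L2: P0=I P1=I P2=E  mem[L2]=20
2. P2: load  L0  bus=[BusRd]  L0: P0=I P1=I P2=E  mem[L0]=90
3. P2: store L5 := 75  bus=[BusRdX]  L5: P0=I P1=I P2=M  mem[L5]=90
4. P1: load  L0  bus=[BusRd]  L0: P0=I P1=S P2=S  mem[L0]=90
5. P2: store L0 := 10  bus=[BusUpgr]  L0: P0=I P1=I P2=M  mem[L0]=90
6. P2: store L1 := 90  bus=[BusRdX]  L1: P0=I P1=I P2=M  mem[L1]=50
7. P1: store L3 := 3  bus=[BusRdX]  L3: P0=I P1=M P2=I  mem[L3]=90
8. P0: load  L2  bus=[BusRd]  L2: P0=S P1=I P2=S  mem[L2]=20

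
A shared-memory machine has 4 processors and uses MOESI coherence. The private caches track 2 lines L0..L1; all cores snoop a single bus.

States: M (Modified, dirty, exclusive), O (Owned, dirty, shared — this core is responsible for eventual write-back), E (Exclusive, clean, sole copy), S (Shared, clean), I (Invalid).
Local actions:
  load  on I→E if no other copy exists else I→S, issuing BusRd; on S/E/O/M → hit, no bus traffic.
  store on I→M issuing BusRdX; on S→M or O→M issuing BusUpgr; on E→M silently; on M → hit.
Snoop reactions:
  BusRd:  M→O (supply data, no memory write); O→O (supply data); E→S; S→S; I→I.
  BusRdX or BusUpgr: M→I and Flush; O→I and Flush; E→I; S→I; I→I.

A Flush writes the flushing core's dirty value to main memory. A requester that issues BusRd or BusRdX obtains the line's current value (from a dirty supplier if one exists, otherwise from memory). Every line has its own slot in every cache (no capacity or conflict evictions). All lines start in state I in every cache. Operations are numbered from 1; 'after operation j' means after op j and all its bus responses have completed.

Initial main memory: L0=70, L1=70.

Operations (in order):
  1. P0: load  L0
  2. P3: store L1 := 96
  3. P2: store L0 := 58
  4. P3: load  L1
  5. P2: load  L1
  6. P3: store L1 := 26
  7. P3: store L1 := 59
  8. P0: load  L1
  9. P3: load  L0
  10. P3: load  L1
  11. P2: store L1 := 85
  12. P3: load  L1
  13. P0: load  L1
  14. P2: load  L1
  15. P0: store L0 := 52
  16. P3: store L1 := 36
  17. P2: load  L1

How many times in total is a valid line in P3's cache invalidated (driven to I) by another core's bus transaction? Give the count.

step 1: P0: load  L0  ⟶  EIII  (L0)  txn=BusRd  M[L0]=70
step 2: P3: store L1 := 96  ⟶  IIIM  (L1)  txn=BusRdX  M[L1]=70
step 3: P2: store L0 := 58  ⟶  IIMI  (L0)  txn=BusRdX  M[L0]=70
step 4: P3: load  L1  ⟶  IIIM  (L1)  txn=∅  M[L1]=70
step 5: P2: load  L1  ⟶  IISO  (L1)  txn=BusRd  M[L1]=70
step 6: P3: store L1 := 26  ⟶  IIIM  (L1)  txn=BusUpgr  M[L1]=70
step 7: P3: store L1 := 59  ⟶  IIIM  (L1)  txn=∅  M[L1]=70
step 8: P0: load  L1  ⟶  SIIO  (L1)  txn=BusRd  M[L1]=70
step 9: P3: load  L0  ⟶  IIOS  (L0)  txn=BusRd  M[L0]=70
step 10: P3: load  L1  ⟶  SIIO  (L1)  txn=∅  M[L1]=70
step 11: P2: store L1 := 85  ⟶  IIMI  (L1)  txn=BusRdX+Flush  M[L1]=59
step 12: P3: load  L1  ⟶  IIOS  (L1)  txn=BusRd  M[L1]=59
step 13: P0: load  L1  ⟶  SIOS  (L1)  txn=BusRd  M[L1]=59
step 14: P2: load  L1  ⟶  SIOS  (L1)  txn=∅  M[L1]=59
step 15: P0: store L0 := 52  ⟶  MIII  (L0)  txn=BusRdX+Flush  M[L0]=58
step 16: P3: store L1 := 36  ⟶  IIIM  (L1)  txn=BusUpgr+Flush  M[L1]=85
step 17: P2: load  L1  ⟶  IISO  (L1)  txn=BusRd  M[L1]=85

invalidations = 2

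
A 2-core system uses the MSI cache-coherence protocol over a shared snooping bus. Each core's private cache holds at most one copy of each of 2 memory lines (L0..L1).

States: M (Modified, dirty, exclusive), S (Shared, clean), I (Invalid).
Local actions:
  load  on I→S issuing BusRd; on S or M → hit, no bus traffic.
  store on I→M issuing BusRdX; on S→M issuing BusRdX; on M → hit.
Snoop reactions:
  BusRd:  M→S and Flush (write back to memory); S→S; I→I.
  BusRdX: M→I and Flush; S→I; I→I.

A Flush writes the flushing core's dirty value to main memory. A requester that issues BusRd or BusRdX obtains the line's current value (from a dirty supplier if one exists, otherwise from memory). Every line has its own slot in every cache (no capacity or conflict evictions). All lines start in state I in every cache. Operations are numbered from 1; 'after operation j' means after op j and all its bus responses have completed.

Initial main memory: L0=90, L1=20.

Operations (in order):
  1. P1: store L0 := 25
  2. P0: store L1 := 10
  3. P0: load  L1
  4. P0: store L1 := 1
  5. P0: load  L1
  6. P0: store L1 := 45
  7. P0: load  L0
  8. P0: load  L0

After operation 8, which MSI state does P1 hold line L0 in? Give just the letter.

state = S

step 1: P1: store L0 := 25  ⟶  IM  (L0)  txn=BusRdX  M[L0]=90
step 2: P0: store L1 := 10  ⟶  MI  (L1)  txn=BusRdX  M[L1]=20
step 3: P0: load  L1  ⟶  MI  (L1)  txn=∅  M[L1]=20
step 4: P0: store L1 := 1  ⟶  MI  (L1)  txn=∅  M[L1]=20
step 5: P0: load  L1  ⟶  MI  (L1)  txn=∅  M[L1]=20
step 6: P0: store L1 := 45  ⟶  MI  (L1)  txn=∅  M[L1]=20
step 7: P0: load  L0  ⟶  SS  (L0)  txn=BusRd+Flush  M[L0]=25
step 8: P0: load  L0  ⟶  SS  (L0)  txn=∅  M[L0]=25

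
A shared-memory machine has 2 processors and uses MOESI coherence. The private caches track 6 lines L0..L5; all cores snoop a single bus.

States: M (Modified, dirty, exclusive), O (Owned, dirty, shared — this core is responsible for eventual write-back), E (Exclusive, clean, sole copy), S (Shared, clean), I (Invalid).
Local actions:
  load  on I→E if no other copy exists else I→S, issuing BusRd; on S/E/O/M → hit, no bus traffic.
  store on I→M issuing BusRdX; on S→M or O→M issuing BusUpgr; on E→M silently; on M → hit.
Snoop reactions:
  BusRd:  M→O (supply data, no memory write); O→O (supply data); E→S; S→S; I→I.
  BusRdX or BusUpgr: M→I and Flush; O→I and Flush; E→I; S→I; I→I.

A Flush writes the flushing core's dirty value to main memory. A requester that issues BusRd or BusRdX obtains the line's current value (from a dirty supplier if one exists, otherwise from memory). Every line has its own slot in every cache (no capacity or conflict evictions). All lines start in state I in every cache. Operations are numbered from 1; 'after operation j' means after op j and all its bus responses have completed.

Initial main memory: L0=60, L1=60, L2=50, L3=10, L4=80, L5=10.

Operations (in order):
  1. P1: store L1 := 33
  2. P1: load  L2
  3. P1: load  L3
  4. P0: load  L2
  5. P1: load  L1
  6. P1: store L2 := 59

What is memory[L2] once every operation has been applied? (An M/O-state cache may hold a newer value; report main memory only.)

memory[L2] = 50

  op1 P1: store L1 := 33 → I/M on L1; bus BusRdX; mem=60
  op2 P1: load  L2 → I/E on L2; bus BusRd; mem=50
  op3 P1: load  L3 → I/E on L3; bus BusRd; mem=10
  op4 P0: load  L2 → S/S on L2; bus BusRd; mem=50
  op5 P1: load  L1 → I/M on L1; bus (none); mem=60
  op6 P1: store L2 := 59 → I/M on L2; bus BusUpgr; mem=50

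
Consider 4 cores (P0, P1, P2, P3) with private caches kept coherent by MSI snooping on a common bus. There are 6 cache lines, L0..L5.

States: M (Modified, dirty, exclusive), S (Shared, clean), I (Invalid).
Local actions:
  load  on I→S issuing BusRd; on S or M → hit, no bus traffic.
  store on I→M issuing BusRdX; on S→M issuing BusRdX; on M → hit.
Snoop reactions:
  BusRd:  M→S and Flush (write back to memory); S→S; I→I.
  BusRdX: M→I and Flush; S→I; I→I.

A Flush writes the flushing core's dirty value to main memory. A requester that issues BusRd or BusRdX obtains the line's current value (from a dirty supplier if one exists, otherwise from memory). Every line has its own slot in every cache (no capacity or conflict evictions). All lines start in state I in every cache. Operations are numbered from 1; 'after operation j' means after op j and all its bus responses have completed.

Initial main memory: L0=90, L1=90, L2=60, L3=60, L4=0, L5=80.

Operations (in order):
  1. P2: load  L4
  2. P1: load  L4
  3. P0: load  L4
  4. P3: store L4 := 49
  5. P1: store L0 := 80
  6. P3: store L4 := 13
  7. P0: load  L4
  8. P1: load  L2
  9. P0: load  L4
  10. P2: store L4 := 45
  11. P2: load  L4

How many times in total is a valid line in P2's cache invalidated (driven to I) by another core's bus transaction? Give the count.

invalidations = 1

1. P2: load  L4  bus=[BusRd]  L4: P0=I P1=I P2=S P3=I  mem[L4]=0
2. P1: load  L4  bus=[BusRd]  L4: P0=I P1=S P2=S P3=I  mem[L4]=0
3. P0: load  L4  bus=[BusRd]  L4: P0=S P1=S P2=S P3=I  mem[L4]=0
4. P3: store L4 := 49  bus=[BusRdX]  L4: P0=I P1=I P2=I P3=M  mem[L4]=0
5. P1: store L0 := 80  bus=[BusRdX]  L0: P0=I P1=M P2=I P3=I  mem[L0]=90
6. P3: store L4 := 13  bus=[-]  L4: P0=I P1=I P2=I P3=M  mem[L4]=0
7. P0: load  L4  bus=[BusRd,Flush]  L4: P0=S P1=I P2=I P3=S  mem[L4]=13
8. P1: load  L2  bus=[BusRd]  L2: P0=I P1=S P2=I P3=I  mem[L2]=60
9. P0: load  L4  bus=[-]  L4: P0=S P1=I P2=I P3=S  mem[L4]=13
10. P2: store L4 := 45  bus=[BusRdX]  L4: P0=I P1=I P2=M P3=I  mem[L4]=13
11. P2: load  L4  bus=[-]  L4: P0=I P1=I P2=M P3=I  mem[L4]=13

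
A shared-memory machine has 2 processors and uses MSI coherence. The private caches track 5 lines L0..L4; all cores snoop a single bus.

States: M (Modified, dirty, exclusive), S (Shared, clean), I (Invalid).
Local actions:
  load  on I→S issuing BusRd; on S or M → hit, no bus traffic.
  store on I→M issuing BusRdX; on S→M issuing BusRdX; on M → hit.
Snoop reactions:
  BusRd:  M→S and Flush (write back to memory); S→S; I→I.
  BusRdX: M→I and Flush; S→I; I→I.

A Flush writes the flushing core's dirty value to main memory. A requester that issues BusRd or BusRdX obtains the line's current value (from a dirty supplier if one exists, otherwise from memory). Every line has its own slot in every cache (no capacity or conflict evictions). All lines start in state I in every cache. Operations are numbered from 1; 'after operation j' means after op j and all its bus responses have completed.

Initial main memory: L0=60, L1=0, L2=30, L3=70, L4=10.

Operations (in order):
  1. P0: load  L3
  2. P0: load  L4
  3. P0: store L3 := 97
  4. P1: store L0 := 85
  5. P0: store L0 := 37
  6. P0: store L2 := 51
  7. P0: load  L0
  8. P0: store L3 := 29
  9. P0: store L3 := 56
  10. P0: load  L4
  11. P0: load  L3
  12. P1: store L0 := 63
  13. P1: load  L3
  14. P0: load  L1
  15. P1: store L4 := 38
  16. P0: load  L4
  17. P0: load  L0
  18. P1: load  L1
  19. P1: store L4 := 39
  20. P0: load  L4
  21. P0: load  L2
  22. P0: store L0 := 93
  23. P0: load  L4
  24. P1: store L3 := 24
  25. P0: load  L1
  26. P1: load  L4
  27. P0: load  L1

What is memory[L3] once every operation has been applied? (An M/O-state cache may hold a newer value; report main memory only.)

1. P0: load  L3  bus=[BusRd]  L3: P0=S P1=I  mem[L3]=70
2. P0: load  L4  bus=[BusRd]  L4: P0=S P1=I  mem[L4]=10
3. P0: store L3 := 97  bus=[BusRdX]  L3: P0=M P1=I  mem[L3]=70
4. P1: store L0 := 85  bus=[BusRdX]  L0: P0=I P1=M  mem[L0]=60
5. P0: store L0 := 37  bus=[BusRdX,Flush]  L0: P0=M P1=I  mem[L0]=85
6. P0: store L2 := 51  bus=[BusRdX]  L2: P0=M P1=I  mem[L2]=30
7. P0: load  L0  bus=[-]  L0: P0=M P1=I  mem[L0]=85
8. P0: store L3 := 29  bus=[-]  L3: P0=M P1=I  mem[L3]=70
9. P0: store L3 := 56  bus=[-]  L3: P0=M P1=I  mem[L3]=70
10. P0: load  L4  bus=[-]  L4: P0=S P1=I  mem[L4]=10
11. P0: load  L3  bus=[-]  L3: P0=M P1=I  mem[L3]=70
12. P1: store L0 := 63  bus=[BusRdX,Flush]  L0: P0=I P1=M  mem[L0]=37
13. P1: load  L3  bus=[BusRd,Flush]  L3: P0=S P1=S  mem[L3]=56
14. P0: load  L1  bus=[BusRd]  L1: P0=S P1=I  mem[L1]=0
15. P1: store L4 := 38  bus=[BusRdX]  L4: P0=I P1=M  mem[L4]=10
16. P0: load  L4  bus=[BusRd,Flush]  L4: P0=S P1=S  mem[L4]=38
17. P0: load  L0  bus=[BusRd,Flush]  L0: P0=S P1=S  mem[L0]=63
18. P1: load  L1  bus=[BusRd]  L1: P0=S P1=S  mem[L1]=0
19. P1: store L4 := 39  bus=[BusRdX]  L4: P0=I P1=M  mem[L4]=38
20. P0: load  L4  bus=[BusRd,Flush]  L4: P0=S P1=S  mem[L4]=39
21. P0: load  L2  bus=[-]  L2: P0=M P1=I  mem[L2]=30
22. P0: store L0 := 93  bus=[BusRdX]  L0: P0=M P1=I  mem[L0]=63
23. P0: load  L4  bus=[-]  L4: P0=S P1=S  mem[L4]=39
24. P1: store L3 := 24  bus=[BusRdX]  L3: P0=I P1=M  mem[L3]=56
25. P0: load  L1  bus=[-]  L1: P0=S P1=S  mem[L1]=0
26. P1: load  L4  bus=[-]  L4: P0=S P1=S  mem[L4]=39
27. P0: load  L1  bus=[-]  L1: P0=S P1=S  mem[L1]=0

memory[L3] = 56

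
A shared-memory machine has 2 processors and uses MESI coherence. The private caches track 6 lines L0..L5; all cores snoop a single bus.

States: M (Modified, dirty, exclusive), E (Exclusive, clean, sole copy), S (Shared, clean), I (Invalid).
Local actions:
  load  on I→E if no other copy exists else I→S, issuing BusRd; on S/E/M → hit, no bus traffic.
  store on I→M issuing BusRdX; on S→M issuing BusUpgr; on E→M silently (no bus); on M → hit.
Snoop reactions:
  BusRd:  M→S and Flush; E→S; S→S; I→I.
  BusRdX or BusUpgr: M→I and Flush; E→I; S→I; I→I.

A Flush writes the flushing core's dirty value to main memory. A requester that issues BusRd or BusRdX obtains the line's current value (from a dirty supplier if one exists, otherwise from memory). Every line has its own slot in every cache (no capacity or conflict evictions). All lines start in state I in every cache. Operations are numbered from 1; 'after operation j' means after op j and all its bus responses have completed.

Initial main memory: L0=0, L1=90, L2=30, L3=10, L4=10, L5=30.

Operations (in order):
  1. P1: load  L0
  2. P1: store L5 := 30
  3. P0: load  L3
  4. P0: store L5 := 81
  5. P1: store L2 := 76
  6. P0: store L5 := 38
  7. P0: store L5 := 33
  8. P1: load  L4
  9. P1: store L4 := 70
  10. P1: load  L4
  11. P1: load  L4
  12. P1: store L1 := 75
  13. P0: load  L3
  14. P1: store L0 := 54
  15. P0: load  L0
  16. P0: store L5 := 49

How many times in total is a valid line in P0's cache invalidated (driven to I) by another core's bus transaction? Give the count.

invalidations = 0

  op1 P1: load  L0 → I/E on L0; bus BusRd; mem=0
  op2 P1: store L5 := 30 → I/M on L5; bus BusRdX; mem=30
  op3 P0: load  L3 → E/I on L3; bus BusRd; mem=10
  op4 P0: store L5 := 81 → M/I on L5; bus BusRdX Flush; mem=30
  op5 P1: store L2 := 76 → I/M on L2; bus BusRdX; mem=30
  op6 P0: store L5 := 38 → M/I on L5; bus (none); mem=30
  op7 P0: store L5 := 33 → M/I on L5; bus (none); mem=30
  op8 P1: load  L4 → I/E on L4; bus BusRd; mem=10
  op9 P1: store L4 := 70 → I/M on L4; bus (none); mem=10
  op10 P1: load  L4 → I/M on L4; bus (none); mem=10
  op11 P1: load  L4 → I/M on L4; bus (none); mem=10
  op12 P1: store L1 := 75 → I/M on L1; bus BusRdX; mem=90
  op13 P0: load  L3 → E/I on L3; bus (none); mem=10
  op14 P1: store L0 := 54 → I/M on L0; bus (none); mem=0
  op15 P0: load  L0 → S/S on L0; bus BusRd Flush; mem=54
  op16 P0: store L5 := 49 → M/I on L5; bus (none); mem=30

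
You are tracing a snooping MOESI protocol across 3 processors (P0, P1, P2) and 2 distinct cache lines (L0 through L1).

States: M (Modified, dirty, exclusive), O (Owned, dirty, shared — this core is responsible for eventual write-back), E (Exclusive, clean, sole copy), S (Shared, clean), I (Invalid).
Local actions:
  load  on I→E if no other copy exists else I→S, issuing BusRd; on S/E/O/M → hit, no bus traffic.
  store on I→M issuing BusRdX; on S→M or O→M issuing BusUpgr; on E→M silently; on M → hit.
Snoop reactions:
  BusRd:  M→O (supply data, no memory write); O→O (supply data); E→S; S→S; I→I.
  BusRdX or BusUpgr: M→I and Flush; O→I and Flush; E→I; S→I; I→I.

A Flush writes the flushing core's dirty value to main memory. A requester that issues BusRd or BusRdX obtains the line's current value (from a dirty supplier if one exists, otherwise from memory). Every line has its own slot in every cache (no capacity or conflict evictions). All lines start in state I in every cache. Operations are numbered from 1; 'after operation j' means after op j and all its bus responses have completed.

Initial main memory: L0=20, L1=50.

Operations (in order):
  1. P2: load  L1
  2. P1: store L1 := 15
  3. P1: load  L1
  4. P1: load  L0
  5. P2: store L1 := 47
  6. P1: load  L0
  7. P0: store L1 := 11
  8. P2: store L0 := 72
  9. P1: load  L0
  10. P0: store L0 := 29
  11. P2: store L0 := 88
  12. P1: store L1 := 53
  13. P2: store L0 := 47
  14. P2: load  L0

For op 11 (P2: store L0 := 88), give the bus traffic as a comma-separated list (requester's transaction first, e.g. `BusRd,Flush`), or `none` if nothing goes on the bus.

1. P2: load  L1  bus=[BusRd]  L1: P0=I P1=I P2=E  mem[L1]=50
2. P1: store L1 := 15  bus=[BusRdX]  L1: P0=I P1=M P2=I  mem[L1]=50
3. P1: load  L1  bus=[-]  L1: P0=I P1=M P2=I  mem[L1]=50
4. P1: load  L0  bus=[BusRd]  L0: P0=I P1=E P2=I  mem[L0]=20
5. P2: store L1 := 47  bus=[BusRdX,Flush]  L1: P0=I P1=I P2=M  mem[L1]=15
6. P1: load  L0  bus=[-]  L0: P0=I P1=E P2=I  mem[L0]=20
7. P0: store L1 := 11  bus=[BusRdX,Flush]  L1: P0=M P1=I P2=I  mem[L1]=47
8. P2: store L0 := 72  bus=[BusRdX]  L0: P0=I P1=I P2=M  mem[L0]=20
9. P1: load  L0  bus=[BusRd]  L0: P0=I P1=S P2=O  mem[L0]=20
10. P0: store L0 := 29  bus=[BusRdX,Flush]  L0: P0=M P1=I P2=I  mem[L0]=72
11. P2: store L0 := 88  bus=[BusRdX,Flush]  L0: P0=I P1=I P2=M  mem[L0]=29
12. P1: store L1 := 53  bus=[BusRdX,Flush]  L1: P0=I P1=M P2=I  mem[L1]=11
13. P2: store L0 := 47  bus=[-]  L0: P0=I P1=I P2=M  mem[L0]=29
14. P2: load  L0  bus=[-]  L0: P0=I P1=I P2=M  mem[L0]=29

bus = BusRdX,Flush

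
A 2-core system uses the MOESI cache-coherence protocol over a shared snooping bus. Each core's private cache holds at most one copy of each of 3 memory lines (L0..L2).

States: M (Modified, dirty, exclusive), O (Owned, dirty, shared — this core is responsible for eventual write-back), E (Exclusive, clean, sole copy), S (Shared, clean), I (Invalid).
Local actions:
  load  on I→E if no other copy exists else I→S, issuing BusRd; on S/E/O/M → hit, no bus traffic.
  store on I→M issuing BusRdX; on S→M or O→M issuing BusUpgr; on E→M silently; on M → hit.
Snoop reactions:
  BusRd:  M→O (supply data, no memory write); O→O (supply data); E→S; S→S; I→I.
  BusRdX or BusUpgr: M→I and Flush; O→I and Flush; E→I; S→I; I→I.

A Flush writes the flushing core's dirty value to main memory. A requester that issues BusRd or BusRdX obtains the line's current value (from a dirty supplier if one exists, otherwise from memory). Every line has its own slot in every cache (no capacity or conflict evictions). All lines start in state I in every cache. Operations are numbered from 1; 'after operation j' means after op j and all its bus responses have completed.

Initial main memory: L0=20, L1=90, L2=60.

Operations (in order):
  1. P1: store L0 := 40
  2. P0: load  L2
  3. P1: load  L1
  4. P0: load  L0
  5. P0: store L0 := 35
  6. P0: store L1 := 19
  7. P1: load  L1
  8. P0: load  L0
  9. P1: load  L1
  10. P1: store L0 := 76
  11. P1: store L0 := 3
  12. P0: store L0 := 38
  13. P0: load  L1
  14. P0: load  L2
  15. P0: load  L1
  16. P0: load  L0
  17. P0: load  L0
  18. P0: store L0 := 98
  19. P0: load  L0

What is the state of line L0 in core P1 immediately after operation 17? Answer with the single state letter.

  op1 P1: store L0 := 40 → I/M on L0; bus BusRdX; mem=20
  op2 P0: load  L2 → E/I on L2; bus BusRd; mem=60
  op3 P1: load  L1 → I/E on L1; bus BusRd; mem=90
  op4 P0: load  L0 → S/O on L0; bus BusRd; mem=20
  op5 P0: store L0 := 35 → M/I on L0; bus BusUpgr Flush; mem=40
  op6 P0: store L1 := 19 → M/I on L1; bus BusRdX; mem=90
  op7 P1: load  L1 → O/S on L1; bus BusRd; mem=90
  op8 P0: load  L0 → M/I on L0; bus (none); mem=40
  op9 P1: load  L1 → O/S on L1; bus (none); mem=90
  op10 P1: store L0 := 76 → I/M on L0; bus BusRdX Flush; mem=35
  op11 P1: store L0 := 3 → I/M on L0; bus (none); mem=35
  op12 P0: store L0 := 38 → M/I on L0; bus BusRdX Flush; mem=3
  op13 P0: load  L1 → O/S on L1; bus (none); mem=90
  op14 P0: load  L2 → E/I on L2; bus (none); mem=60
  op15 P0: load  L1 → O/S on L1; bus (none); mem=90
  op16 P0: load  L0 → M/I on L0; bus (none); mem=3
  op17 P0: load  L0 → M/I on L0; bus (none); mem=3
  op18 P0: store L0 := 98 → M/I on L0; bus (none); mem=3
  op19 P0: load  L0 → M/I on L0; bus (none); mem=3

state = I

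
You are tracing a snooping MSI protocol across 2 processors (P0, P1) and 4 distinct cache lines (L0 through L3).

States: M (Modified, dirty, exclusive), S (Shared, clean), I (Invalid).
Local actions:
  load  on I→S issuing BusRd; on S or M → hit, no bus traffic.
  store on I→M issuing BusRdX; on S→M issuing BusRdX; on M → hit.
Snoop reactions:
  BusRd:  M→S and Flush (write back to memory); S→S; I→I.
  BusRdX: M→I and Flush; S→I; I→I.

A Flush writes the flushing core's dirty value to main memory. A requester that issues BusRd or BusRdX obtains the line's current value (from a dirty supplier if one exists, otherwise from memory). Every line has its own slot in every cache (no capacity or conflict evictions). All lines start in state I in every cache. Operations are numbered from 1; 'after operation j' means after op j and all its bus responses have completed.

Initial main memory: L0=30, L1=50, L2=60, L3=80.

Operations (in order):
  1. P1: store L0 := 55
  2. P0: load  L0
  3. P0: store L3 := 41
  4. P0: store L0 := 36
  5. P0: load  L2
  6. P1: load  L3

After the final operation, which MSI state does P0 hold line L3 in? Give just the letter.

state = S

step 1: P1: store L0 := 55  ⟶  IM  (L0)  txn=BusRdX  M[L0]=30
step 2: P0: load  L0  ⟶  SS  (L0)  txn=BusRd+Flush  M[L0]=55
step 3: P0: store L3 := 41  ⟶  MI  (L3)  txn=BusRdX  M[L3]=80
step 4: P0: store L0 := 36  ⟶  MI  (L0)  txn=BusRdX  M[L0]=55
step 5: P0: load  L2  ⟶  SI  (L2)  txn=BusRd  M[L2]=60
step 6: P1: load  L3  ⟶  SS  (L3)  txn=BusRd+Flush  M[L3]=41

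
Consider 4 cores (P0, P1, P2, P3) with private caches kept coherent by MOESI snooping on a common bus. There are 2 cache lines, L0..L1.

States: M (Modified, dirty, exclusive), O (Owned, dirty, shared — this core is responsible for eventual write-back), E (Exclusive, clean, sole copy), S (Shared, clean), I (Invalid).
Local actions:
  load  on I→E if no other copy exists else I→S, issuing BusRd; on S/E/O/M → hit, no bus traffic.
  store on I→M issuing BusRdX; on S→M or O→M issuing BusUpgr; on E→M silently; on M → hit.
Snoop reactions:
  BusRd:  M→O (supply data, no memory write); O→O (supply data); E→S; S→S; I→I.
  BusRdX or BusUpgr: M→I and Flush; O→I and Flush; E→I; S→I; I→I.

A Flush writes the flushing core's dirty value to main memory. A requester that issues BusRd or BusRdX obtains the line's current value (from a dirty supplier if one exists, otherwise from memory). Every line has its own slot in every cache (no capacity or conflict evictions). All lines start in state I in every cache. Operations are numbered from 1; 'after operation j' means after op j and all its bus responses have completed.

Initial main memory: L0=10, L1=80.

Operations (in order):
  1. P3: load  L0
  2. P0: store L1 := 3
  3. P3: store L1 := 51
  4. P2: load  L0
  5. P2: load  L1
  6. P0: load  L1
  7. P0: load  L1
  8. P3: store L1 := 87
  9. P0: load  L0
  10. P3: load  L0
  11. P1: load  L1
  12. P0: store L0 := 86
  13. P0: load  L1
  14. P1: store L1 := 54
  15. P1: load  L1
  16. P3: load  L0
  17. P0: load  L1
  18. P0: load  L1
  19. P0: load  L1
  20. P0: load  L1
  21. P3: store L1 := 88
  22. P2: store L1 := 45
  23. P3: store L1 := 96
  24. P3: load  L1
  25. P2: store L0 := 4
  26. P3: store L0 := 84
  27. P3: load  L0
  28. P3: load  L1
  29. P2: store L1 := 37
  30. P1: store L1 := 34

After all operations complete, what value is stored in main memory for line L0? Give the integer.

step 1: P3: load  L0  ⟶  IIIE  (L0)  txn=BusRd  M[L0]=10
step 2: P0: store L1 := 3  ⟶  MIII  (L1)  txn=BusRdX  M[L1]=80
step 3: P3: store L1 := 51  ⟶  IIIM  (L1)  txn=BusRdX+Flush  M[L1]=3
step 4: P2: load  L0  ⟶  IISS  (L0)  txn=BusRd  M[L0]=10
step 5: P2: load  L1  ⟶  IISO  (L1)  txn=BusRd  M[L1]=3
step 6: P0: load  L1  ⟶  SISO  (L1)  txn=BusRd  M[L1]=3
step 7: P0: load  L1  ⟶  SISO  (L1)  txn=∅  M[L1]=3
step 8: P3: store L1 := 87  ⟶  IIIM  (L1)  txn=BusUpgr  M[L1]=3
step 9: P0: load  L0  ⟶  SISS  (L0)  txn=BusRd  M[L0]=10
step 10: P3: load  L0  ⟶  SISS  (L0)  txn=∅  M[L0]=10
step 11: P1: load  L1  ⟶  ISIO  (L1)  txn=BusRd  M[L1]=3
step 12: P0: store L0 := 86  ⟶  MIII  (L0)  txn=BusUpgr  M[L0]=10
step 13: P0: load  L1  ⟶  SSIO  (L1)  txn=BusRd  M[L1]=3
step 14: P1: store L1 := 54  ⟶  IMII  (L1)  txn=BusUpgr+Flush  M[L1]=87
step 15: P1: load  L1  ⟶  IMII  (L1)  txn=∅  M[L1]=87
step 16: P3: load  L0  ⟶  OIIS  (L0)  txn=BusRd  M[L0]=10
step 17: P0: load  L1  ⟶  SOII  (L1)  txn=BusRd  M[L1]=87
step 18: P0: load  L1  ⟶  SOII  (L1)  txn=∅  M[L1]=87
step 19: P0: load  L1  ⟶  SOII  (L1)  txn=∅  M[L1]=87
step 20: P0: load  L1  ⟶  SOII  (L1)  txn=∅  M[L1]=87
step 21: P3: store L1 := 88  ⟶  IIIM  (L1)  txn=BusRdX+Flush  M[L1]=54
step 22: P2: store L1 := 45  ⟶  IIMI  (L1)  txn=BusRdX+Flush  M[L1]=88
step 23: P3: store L1 := 96  ⟶  IIIM  (L1)  txn=BusRdX+Flush  M[L1]=45
step 24: P3: load  L1  ⟶  IIIM  (L1)  txn=∅  M[L1]=45
step 25: P2: store L0 := 4  ⟶  IIMI  (L0)  txn=BusRdX+Flush  M[L0]=86
step 26: P3: store L0 := 84  ⟶  IIIM  (L0)  txn=BusRdX+Flush  M[L0]=4
step 27: P3: load  L0  ⟶  IIIM  (L0)  txn=∅  M[L0]=4
step 28: P3: load  L1  ⟶  IIIM  (L1)  txn=∅  M[L1]=45
step 29: P2: store L1 := 37  ⟶  IIMI  (L1)  txn=BusRdX+Flush  M[L1]=96
step 30: P1: store L1 := 34  ⟶  IMII  (L1)  txn=BusRdX+Flush  M[L1]=37

memory[L0] = 4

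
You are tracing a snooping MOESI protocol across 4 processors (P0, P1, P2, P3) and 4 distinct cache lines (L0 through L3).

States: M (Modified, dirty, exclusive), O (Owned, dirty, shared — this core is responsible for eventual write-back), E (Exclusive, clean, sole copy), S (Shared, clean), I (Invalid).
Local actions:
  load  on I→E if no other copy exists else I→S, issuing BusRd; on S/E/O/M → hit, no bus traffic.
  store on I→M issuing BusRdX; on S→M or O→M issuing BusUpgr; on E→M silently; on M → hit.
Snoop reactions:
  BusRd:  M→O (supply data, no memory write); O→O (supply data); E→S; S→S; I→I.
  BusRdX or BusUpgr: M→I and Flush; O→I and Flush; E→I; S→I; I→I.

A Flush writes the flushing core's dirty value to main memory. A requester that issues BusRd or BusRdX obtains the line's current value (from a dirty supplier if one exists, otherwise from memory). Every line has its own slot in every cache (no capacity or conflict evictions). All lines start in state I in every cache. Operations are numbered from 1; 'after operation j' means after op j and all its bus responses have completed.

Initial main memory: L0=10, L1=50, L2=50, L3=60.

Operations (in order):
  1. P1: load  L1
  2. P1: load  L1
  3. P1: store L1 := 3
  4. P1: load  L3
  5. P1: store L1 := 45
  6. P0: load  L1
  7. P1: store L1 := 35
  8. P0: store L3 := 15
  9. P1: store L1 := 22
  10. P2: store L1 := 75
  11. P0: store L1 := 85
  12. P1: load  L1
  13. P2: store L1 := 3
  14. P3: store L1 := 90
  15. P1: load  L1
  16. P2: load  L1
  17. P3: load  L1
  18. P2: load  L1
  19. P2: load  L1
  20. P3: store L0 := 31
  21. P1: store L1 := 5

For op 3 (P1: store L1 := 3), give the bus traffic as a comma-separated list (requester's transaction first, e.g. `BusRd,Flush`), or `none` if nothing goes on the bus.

1. P1: load  L1  bus=[BusRd]  L1: P0=I P1=E P2=I P3=I  mem[L1]=50
2. P1: load  L1  bus=[-]  L1: P0=I P1=E P2=I P3=I  mem[L1]=50
3. P1: store L1 := 3  bus=[-]  L1: P0=I P1=M P2=I P3=I  mem[L1]=50
4. P1: load  L3  bus=[BusRd]  L3: P0=I P1=E P2=I P3=I  mem[L3]=60
5. P1: store L1 := 45  bus=[-]  L1: P0=I P1=M P2=I P3=I  mem[L1]=50
6. P0: load  L1  bus=[BusRd]  L1: P0=S P1=O P2=I P3=I  mem[L1]=50
7. P1: store L1 := 35  bus=[BusUpgr]  L1: P0=I P1=M P2=I P3=I  mem[L1]=50
8. P0: store L3 := 15  bus=[BusRdX]  L3: P0=M P1=I P2=I P3=I  mem[L3]=60
9. P1: store L1 := 22  bus=[-]  L1: P0=I P1=M P2=I P3=I  mem[L1]=50
10. P2: store L1 := 75  bus=[BusRdX,Flush]  L1: P0=I P1=I P2=M P3=I  mem[L1]=22
11. P0: store L1 := 85  bus=[BusRdX,Flush]  L1: P0=M P1=I P2=I P3=I  mem[L1]=75
12. P1: load  L1  bus=[BusRd]  L1: P0=O P1=S P2=I P3=I  mem[L1]=75
13. P2: store L1 := 3  bus=[BusRdX,Flush]  L1: P0=I P1=I P2=M P3=I  mem[L1]=85
14. P3: store L1 := 90  bus=[BusRdX,Flush]  L1: P0=I P1=I P2=I P3=M  mem[L1]=3
15. P1: load  L1  bus=[BusRd]  L1: P0=I P1=S P2=I P3=O  mem[L1]=3
16. P2: load  L1  bus=[BusRd]  L1: P0=I P1=S P2=S P3=O  mem[L1]=3
17. P3: load  L1  bus=[-]  L1: P0=I P1=S P2=S P3=O  mem[L1]=3
18. P2: load  L1  bus=[-]  L1: P0=I P1=S P2=S P3=O  mem[L1]=3
19. P2: load  L1  bus=[-]  L1: P0=I P1=S P2=S P3=O  mem[L1]=3
20. P3: store L0 := 31  bus=[BusRdX]  L0: P0=I P1=I P2=I P3=M  mem[L0]=10
21. P1: store L1 := 5  bus=[BusUpgr,Flush]  L1: P0=I P1=M P2=I P3=I  mem[L1]=90

bus = none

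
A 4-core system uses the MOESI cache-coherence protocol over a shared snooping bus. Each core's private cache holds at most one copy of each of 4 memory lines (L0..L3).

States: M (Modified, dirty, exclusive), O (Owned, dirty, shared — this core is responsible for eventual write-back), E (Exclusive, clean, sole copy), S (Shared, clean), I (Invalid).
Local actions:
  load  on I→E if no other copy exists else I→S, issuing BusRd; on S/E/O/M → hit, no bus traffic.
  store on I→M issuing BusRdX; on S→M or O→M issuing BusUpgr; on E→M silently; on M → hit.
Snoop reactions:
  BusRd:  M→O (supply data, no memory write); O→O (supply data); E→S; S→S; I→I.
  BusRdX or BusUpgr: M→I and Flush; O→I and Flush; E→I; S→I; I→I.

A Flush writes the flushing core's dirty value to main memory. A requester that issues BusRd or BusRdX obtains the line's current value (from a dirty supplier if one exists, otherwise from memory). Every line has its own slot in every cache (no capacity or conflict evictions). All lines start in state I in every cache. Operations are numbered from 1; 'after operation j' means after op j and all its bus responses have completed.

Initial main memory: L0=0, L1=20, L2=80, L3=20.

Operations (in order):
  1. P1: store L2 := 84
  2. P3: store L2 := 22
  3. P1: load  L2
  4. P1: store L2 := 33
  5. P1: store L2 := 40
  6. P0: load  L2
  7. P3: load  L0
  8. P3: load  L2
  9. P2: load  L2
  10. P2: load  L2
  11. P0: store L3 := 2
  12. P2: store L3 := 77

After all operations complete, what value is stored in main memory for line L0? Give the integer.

  op1 P1: store L2 := 84 → I/M/I/I on L2; bus BusRdX; mem=80
  op2 P3: store L2 := 22 → I/I/I/M on L2; bus BusRdX Flush; mem=84
  op3 P1: load  L2 → I/S/I/O on L2; bus BusRd; mem=84
  op4 P1: store L2 := 33 → I/M/I/I on L2; bus BusUpgr Flush; mem=22
  op5 P1: store L2 := 40 → I/M/I/I on L2; bus (none); mem=22
  op6 P0: load  L2 → S/O/I/I on L2; bus BusRd; mem=22
  op7 P3: load  L0 → I/I/I/E on L0; bus BusRd; mem=0
  op8 P3: load  L2 → S/O/I/S on L2; bus BusRd; mem=22
  op9 P2: load  L2 → S/O/S/S on L2; bus BusRd; mem=22
  op10 P2: load  L2 → S/O/S/S on L2; bus (none); mem=22
  op11 P0: store L3 := 2 → M/I/I/I on L3; bus BusRdX; mem=20
  op12 P2: store L3 := 77 → I/I/M/I on L3; bus BusRdX Flush; mem=2

memory[L0] = 0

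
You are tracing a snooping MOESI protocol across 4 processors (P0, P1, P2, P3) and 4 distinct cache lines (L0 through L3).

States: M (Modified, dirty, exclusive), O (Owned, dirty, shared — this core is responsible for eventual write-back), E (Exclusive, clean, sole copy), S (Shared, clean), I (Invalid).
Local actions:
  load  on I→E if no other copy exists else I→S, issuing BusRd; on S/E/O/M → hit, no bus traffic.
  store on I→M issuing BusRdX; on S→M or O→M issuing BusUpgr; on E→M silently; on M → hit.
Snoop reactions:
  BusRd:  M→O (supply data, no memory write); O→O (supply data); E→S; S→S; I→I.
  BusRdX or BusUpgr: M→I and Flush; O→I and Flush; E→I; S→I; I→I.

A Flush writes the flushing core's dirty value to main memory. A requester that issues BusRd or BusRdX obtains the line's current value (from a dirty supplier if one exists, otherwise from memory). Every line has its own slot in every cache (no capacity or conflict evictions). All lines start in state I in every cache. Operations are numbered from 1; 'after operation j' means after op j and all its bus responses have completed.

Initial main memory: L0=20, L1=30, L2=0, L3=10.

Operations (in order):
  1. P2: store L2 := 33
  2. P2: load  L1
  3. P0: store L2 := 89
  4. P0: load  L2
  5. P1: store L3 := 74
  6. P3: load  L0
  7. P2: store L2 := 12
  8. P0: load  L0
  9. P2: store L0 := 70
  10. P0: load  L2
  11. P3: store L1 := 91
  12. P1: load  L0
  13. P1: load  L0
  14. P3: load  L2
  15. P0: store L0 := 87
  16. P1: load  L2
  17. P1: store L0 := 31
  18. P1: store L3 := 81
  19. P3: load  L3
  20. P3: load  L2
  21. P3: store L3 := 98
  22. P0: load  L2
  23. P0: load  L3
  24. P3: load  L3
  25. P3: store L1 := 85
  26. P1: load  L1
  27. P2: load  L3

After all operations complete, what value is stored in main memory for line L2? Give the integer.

memory[L2] = 89

[1] P2: store L2 := 33 | P0:I, P1:I, P2:M(33), P3:I | bus: BusRdX
[2] P2: load  L1 | P0:I, P1:I, P2:E(30), P3:I | bus: BusRd
[3] P0: store L2 := 89 | P0:M(89), P1:I, P2:I, P3:I | bus: BusRdX,Flush
[4] P0: load  L2 | P0:M(89), P1:I, P2:I, P3:I | bus: none
[5] P1: store L3 := 74 | P0:I, P1:M(74), P2:I, P3:I | bus: BusRdX
[6] P3: load  L0 | P0:I, P1:I, P2:I, P3:E(20) | bus: BusRd
[7] P2: store L2 := 12 | P0:I, P1:I, P2:M(12), P3:I | bus: BusRdX,Flush
[8] P0: load  L0 | P0:S(20), P1:I, P2:I, P3:S(20) | bus: BusRd
[9] P2: store L0 := 70 | P0:I, P1:I, P2:M(70), P3:I | bus: BusRdX
[10] P0: load  L2 | P0:S(12), P1:I, P2:O(12), P3:I | bus: BusRd
[11] P3: store L1 := 91 | P0:I, P1:I, P2:I, P3:M(91) | bus: BusRdX
[12] P1: load  L0 | P0:I, P1:S(70), P2:O(70), P3:I | bus: BusRd
[13] P1: load  L0 | P0:I, P1:S(70), P2:O(70), P3:I | bus: none
[14] P3: load  L2 | P0:S(12), P1:I, P2:O(12), P3:S(12) | bus: BusRd
[15] P0: store L0 := 87 | P0:M(87), P1:I, P2:I, P3:I | bus: BusRdX,Flush
[16] P1: load  L2 | P0:S(12), P1:S(12), P2:O(12), P3:S(12) | bus: BusRd
[17] P1: store L0 := 31 | P0:I, P1:M(31), P2:I, P3:I | bus: BusRdX,Flush
[18] P1: store L3 := 81 | P0:I, P1:M(81), P2:I, P3:I | bus: none
[19] P3: load  L3 | P0:I, P1:O(81), P2:I, P3:S(81) | bus: BusRd
[20] P3: load  L2 | P0:S(12), P1:S(12), P2:O(12), P3:S(12) | bus: none
[21] P3: store L3 := 98 | P0:I, P1:I, P2:I, P3:M(98) | bus: BusUpgr,Flush
[22] P0: load  L2 | P0:S(12), P1:S(12), P2:O(12), P3:S(12) | bus: none
[23] P0: load  L3 | P0:S(98), P1:I, P2:I, P3:O(98) | bus: BusRd
[24] P3: load  L3 | P0:S(98), P1:I, P2:I, P3:O(98) | bus: none
[25] P3: store L1 := 85 | P0:I, P1:I, P2:I, P3:M(85) | bus: none
[26] P1: load  L1 | P0:I, P1:S(85), P2:I, P3:O(85) | bus: BusRd
[27] P2: load  L3 | P0:S(98), P1:I, P2:S(98), P3:O(98) | bus: BusRd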